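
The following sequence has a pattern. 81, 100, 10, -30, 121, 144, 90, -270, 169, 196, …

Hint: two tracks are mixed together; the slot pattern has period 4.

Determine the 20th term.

The slot pattern repeats as AABB (period 4), so there are 2 interleaved tracks.
Track A: 81, 100, 121, 144, 169, 196 — perfect squares starting at 9².
Track B: 10, -30, 90, -270 — geometric, ×-3 each step.
Term 20 comes from track B (its 10th entry): -196830.

-196830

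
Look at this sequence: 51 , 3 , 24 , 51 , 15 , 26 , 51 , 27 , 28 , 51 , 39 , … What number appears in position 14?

Split by position mod 3: positions 1, 4, 7, … form one track, and each other residue class forms its own.
Stream A: 51, 51, 51, 51. Always 51.
Stream B: 3, 15, 27, 39. Arithmetic, step +12.
Stream C: 24, 26, 28. Arithmetic, step +2.
Term 14 comes from stream B (its 5th entry): 51.

51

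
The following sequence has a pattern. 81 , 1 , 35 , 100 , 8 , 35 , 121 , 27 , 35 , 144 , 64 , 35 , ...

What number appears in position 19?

225

Split by position mod 3: positions 1, 4, 7, … form one track, and each other residue class forms its own.
Track A: 81, 100, 121, 144 (perfect squares starting at 9²).
Track B: 1, 8, 27, 64 (the cubes 1³, 2³, 3³, …).
Track C: 35, 35, 35, 35 (always 35).
Term 19 comes from track A (its 7th entry): 225.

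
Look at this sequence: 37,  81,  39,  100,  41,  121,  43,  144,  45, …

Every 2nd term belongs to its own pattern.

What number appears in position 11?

47

The terms cycle through 2 interleaved subsequences.
Track A: 37, 39, 41, 43, 45 — adding 2 each time.
Track B: 81, 100, 121, 144 — the squares 9², 10², 11², ….
Term 11 comes from track A (its 6th entry): 47.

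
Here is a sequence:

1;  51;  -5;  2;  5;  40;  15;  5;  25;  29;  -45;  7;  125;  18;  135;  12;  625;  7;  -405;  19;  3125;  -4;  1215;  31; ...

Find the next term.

Split by position mod 4: positions 1, 5, 9, … form one track, and each other residue class forms its own.
Subsequence A: 1, 5, 25, 125, 625, 3125 (powers of 5).
Subsequence B: 51, 40, 29, 18, 7, -4 (arithmetic with common difference −11).
Subsequence C: -5, 15, -45, 135, -405, 1215 (geometric with ratio -3).
Subsequence D: 2, 5, 7, 12, 19, 31 (each term equals the sum of the previous two).
Position 25 → subsequence A, term 7 = 15625.

15625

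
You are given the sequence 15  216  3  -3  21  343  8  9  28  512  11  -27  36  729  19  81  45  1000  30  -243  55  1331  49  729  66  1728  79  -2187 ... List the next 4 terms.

The terms cycle through 4 interleaved subsequences.
Subsequence A: 15, 21, 28, 36, 45, 55, 66. Triangular numbers starting at T_5.
Subsequence B: 216, 343, 512, 729, 1000, 1331, 1728. The cubes 6³, 7³, 8³, ….
Subsequence C: 3, 8, 11, 19, 30, 49, 79. Each term equals the sum of the previous two.
Subsequence D: -3, 9, -27, 81, -243, 729, -2187. Geometric with ratio -3.
Position 29 falls in subsequence A as its term 8, giving 78.
Position 30 falls in subsequence B as its term 8, giving 2197.
Position 31 falls in subsequence C as its term 8, giving 128.
Term 32 comes from subsequence D (its 8th entry): 6561.

78, 2197, 128, 6561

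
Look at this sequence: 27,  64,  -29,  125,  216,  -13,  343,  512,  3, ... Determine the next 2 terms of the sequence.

Reading positions in blocks of 3 reveals the pattern AAB — 2 tracks woven together.
Track A = 27, 64, 125, 216, 343, 512: consecutive cubes n³ from n = 3.
Track B = -29, -13, 3: linear: a_n = -45 + 16·n.
Position 10 falls in track A as its term 7, giving 729.
Position 11 falls in track A as its term 8, giving 1000.

729, 1000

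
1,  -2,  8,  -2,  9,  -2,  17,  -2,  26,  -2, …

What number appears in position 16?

-2

Taking every 2nd term gives 2 separate tracks.
Track A: 1, 8, 9, 17, 26 — Fibonacci-style (each term is the sum of the two before it).
Track B: -2, -2, -2, -2, -2 — always -2.
Position 16 → track B, term 8 = -2.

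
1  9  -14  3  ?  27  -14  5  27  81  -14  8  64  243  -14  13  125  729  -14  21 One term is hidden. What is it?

8

Split by position mod 4 into 4 tracks.
Track A = 1, ?, 27, 64, 125: consecutive cubes n³ from n = 1.
Track B = 9, 27, 81, 243, 729: geometric with ratio 3.
Track C = -14, -14, -14, -14, -14: always -14.
Track D = 3, 5, 8, 13, 21: a Fibonacci-like recurrence a_n = a_{n-1} + a_{n-2}.
Track A's pattern makes the blank 8.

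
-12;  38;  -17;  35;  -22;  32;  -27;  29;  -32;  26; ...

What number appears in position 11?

-37

Split by position mod 2 into 2 tracks.
Subsequence A = -12, -17, -22, -27, -32: subtracting 5 each time.
Subsequence B = 38, 35, 32, 29, 26: arithmetic, step −3.
Position 11 → subsequence A, term 6 = -37.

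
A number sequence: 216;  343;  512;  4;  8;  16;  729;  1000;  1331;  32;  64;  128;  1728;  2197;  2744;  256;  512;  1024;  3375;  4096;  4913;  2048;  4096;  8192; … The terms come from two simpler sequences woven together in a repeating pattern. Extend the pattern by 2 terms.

Positions follow the repeating pattern AAABBB; grouping by letter gives 2 tracks.
Stream A: 216, 343, 512, 729, 1000, 1331, 1728, 2197, 2744, 3375, 4096, 4913 (perfect cubes starting at 6³).
Stream B: 4, 8, 16, 32, 64, 128, 256, 512, 1024, 2048, 4096, 8192 (multiplying by 2 each time).
Position 25 falls in stream A as its term 13, giving 5832.
Term 26 comes from stream A (its 14th entry): 6859.

5832, 6859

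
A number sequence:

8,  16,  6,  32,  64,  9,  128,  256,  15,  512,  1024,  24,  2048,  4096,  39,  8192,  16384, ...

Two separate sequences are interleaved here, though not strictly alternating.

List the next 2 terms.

63, 32768

Reading positions in blocks of 3 reveals the pattern AAB — 2 tracks woven together.
Track A: 8, 16, 32, 64, 128, 256, 512, 1024, 2048, 4096, 8192, 16384. Powers 2^3, 2^4, 2^5, ….
Track B: 6, 9, 15, 24, 39. Each term equals the sum of the previous two.
The 18th slot belongs to track B; its 6th term is 63.
The 19th slot belongs to track A; its 13th term is 32768.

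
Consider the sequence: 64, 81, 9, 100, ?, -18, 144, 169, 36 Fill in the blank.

The slot pattern repeats as AAB (period 3), so there are 2 interleaved tracks.
Track A: 64, 81, 100, ?, 144, 169 (consecutive squares n² from n = 8).
Track B: 9, -18, 36 (geometric with ratio -2).
Track A's pattern makes the blank 121.

121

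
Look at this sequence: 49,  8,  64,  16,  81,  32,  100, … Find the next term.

64

The terms cycle through 2 interleaved subsequences.
Subsequence A is 49, 64, 81, 100, which is the squares 7², 8², 9², ….
Subsequence B is 8, 16, 32, which is powers of 2.
Position 8 → subsequence B, term 4 = 64.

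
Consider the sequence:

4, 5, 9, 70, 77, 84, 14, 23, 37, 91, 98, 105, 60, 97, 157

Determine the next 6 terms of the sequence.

112, 119, 126, 254, 411, 665

The slot pattern repeats as AAABBB (period 6), so there are 2 interleaved tracks.
Track A = 4, 5, 9, 14, 23, 37, 60, 97, 157: each term equals the sum of the previous two.
Track B = 70, 77, 84, 91, 98, 105: arithmetic, step +7.
The 16th slot belongs to track B; its 7th term is 112.
Position 17 → track B, term 8 = 119.
Position 18 → track B, term 9 = 126.
Position 19 → track A, term 10 = 254.
Position 20 falls in track A as its term 11, giving 411.
Position 21 falls in track A as its term 12, giving 665.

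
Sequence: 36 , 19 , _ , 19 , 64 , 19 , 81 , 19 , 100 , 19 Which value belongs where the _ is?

The terms cycle through 2 interleaved subsequences.
Track A = 36, ?, 64, 81, 100: consecutive squares n² from n = 6.
Track B = 19, 19, 19, 19, 19: the constant sequence 19.
Filling track A at index 2 by its rule yields 49.

49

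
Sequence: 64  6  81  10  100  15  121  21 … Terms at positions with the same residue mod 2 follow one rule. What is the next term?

Odd-indexed and even-indexed terms follow separate rules.
Stream A: 64, 81, 100, 121 — perfect squares starting at 8².
Stream B: 6, 10, 15, 21 — triangular numbers starting at T_3.
Position 9 → stream A, term 5 = 144.

144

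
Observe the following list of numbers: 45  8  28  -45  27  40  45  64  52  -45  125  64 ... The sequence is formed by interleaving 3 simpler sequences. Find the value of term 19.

Read the sequence 3 terms at a time; column i is its own pattern.
Track A: 45, -45, 45, -45. Oscillating between 45 and -45.
Track B: 8, 27, 64, 125. The cubes 2³, 3³, 4³, ….
Track C: 28, 40, 52, 64. Arithmetic with common difference +12.
The 19th slot belongs to track A; its 7th term is 45.

45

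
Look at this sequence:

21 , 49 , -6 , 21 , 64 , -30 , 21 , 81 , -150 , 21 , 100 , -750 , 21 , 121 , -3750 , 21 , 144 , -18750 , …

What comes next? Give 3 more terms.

Taking every 3rd term gives 3 separate tracks.
Subsequence A is 21, 21, 21, 21, 21, 21, which is always 21.
Subsequence B is 49, 64, 81, 100, 121, 144, which is perfect squares starting at 7².
Subsequence C is -6, -30, -150, -750, -3750, -18750, which is geometric, ×5 each step.
Position 19 → subsequence A, term 7 = 21.
The 20th slot belongs to subsequence B; its 7th term is 169.
Position 21 falls in subsequence C as its term 7, giving -93750.

21, 169, -93750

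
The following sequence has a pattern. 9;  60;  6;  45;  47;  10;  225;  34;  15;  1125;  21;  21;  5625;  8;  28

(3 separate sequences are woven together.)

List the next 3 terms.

Split by position mod 3 into 3 tracks.
Subsequence A = 9, 45, 225, 1125, 5625: multiplying by 5 each time.
Subsequence B = 60, 47, 34, 21, 8: arithmetic with common difference −13.
Subsequence C = 6, 10, 15, 21, 28: triangular numbers starting at T_3.
Term 16 comes from subsequence A (its 6th entry): 28125.
Position 17 falls in subsequence B as its term 6, giving -5.
Term 18 comes from subsequence C (its 6th entry): 36.

28125, -5, 36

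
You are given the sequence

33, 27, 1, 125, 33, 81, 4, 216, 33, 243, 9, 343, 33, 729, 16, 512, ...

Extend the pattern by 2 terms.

Taking every 4th term gives 4 separate tracks.
Subsequence A is 33, 33, 33, 33, which is always 33.
Subsequence B is 27, 81, 243, 729, which is successive powers of 3.
Subsequence C is 1, 4, 9, 16, which is consecutive squares n² from n = 1.
Subsequence D is 125, 216, 343, 512, which is consecutive cubes n³ from n = 5.
Position 17 falls in subsequence A as its term 5, giving 33.
Position 18 falls in subsequence B as its term 5, giving 2187.

33, 2187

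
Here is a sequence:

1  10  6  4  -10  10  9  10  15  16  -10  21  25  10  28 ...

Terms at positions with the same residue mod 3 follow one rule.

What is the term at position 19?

49

Taking every 3rd term gives 3 separate tracks.
Subsequence A: 1, 4, 9, 16, 25 — the squares 1², 2², 3², ….
Subsequence B: 10, -10, 10, -10, 10 — alternating ±10.
Subsequence C: 6, 10, 15, 21, 28 — triangular numbers starting at T_3.
Position 19 falls in subsequence A as its term 7, giving 49.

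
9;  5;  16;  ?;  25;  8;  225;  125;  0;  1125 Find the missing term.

Split by position mod 3: positions 1, 4, 7, … form one track, and each other residue class forms its own.
Subsequence A = 9, ?, 225, 1125: a geometric progression (common ratio 5).
Subsequence B = 5, 25, 125: successive powers of 5.
Subsequence C = 16, 8, 0: subtracting 8 each time.
Subsequence A's pattern makes the blank 45.

45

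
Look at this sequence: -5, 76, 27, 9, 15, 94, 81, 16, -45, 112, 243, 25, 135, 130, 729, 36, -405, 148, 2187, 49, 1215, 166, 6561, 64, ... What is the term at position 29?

10935

Split by position mod 4: positions 1, 5, 9, … form one track, and each other residue class forms its own.
Subsequence A: -5, 15, -45, 135, -405, 1215 (geometric, ×-3 each step).
Subsequence B: 76, 94, 112, 130, 148, 166 (adding 18 each time).
Subsequence C: 27, 81, 243, 729, 2187, 6561 (powers 3^3, 3^4, 3^5, …).
Subsequence D: 9, 16, 25, 36, 49, 64 (perfect squares starting at 3²).
Position 29 falls in subsequence A as its term 8, giving 10935.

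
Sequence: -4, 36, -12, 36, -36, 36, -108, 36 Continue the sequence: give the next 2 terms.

Taking every 2nd term gives 2 separate tracks.
Stream A = -4, -12, -36, -108: a geometric progression (common ratio 3).
Stream B = 36, 36, 36, 36: constant 36.
Position 9 falls in stream A as its term 5, giving -324.
The 10th slot belongs to stream B; its 5th term is 36.

-324, 36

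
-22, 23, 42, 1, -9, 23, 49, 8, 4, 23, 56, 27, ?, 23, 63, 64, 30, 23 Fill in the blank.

Read the sequence 4 terms at a time; column i is its own pattern.
Track A: -22, -9, 4, ?, 30. Linear: a_n = -35 + 13·n.
Track B: 23, 23, 23, 23, 23. Constant 23.
Track C: 42, 49, 56, 63. Adding 7 each time.
Track D: 1, 8, 27, 64. Perfect cubes starting at 1³.
So the missing entry in track A is 17.

17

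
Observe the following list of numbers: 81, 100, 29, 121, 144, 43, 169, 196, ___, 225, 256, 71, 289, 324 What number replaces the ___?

57

Positions follow the repeating pattern AAB; grouping by letter gives 2 tracks.
Track A is 81, 100, 121, 144, 169, 196, 225, 256, 289, 324, which is consecutive squares n² from n = 9.
Track B is 29, 43, ?, 71, which is linear: a_n = 15 + 14·n.
So the missing entry in track B is 57.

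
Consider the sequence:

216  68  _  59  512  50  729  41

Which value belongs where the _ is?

343

Positions 1, 3, 5, … form one subsequence and positions 2, 4, 6, … form another.
Track A: 216, ?, 512, 729. The cubes 6³, 7³, 8³, ….
Track B: 68, 59, 50, 41. Arithmetic, step −9.
Filling track A at index 2 by its rule yields 343.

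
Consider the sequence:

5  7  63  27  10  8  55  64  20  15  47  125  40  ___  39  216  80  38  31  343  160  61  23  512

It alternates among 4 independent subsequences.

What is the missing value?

The terms cycle through 4 interleaved subsequences.
Track A: 5, 10, 20, 40, 80, 160 (a geometric progression (common ratio 2)).
Track B: 7, 8, 15, ?, 38, 61 (Fibonacci-style (each term is the sum of the two before it)).
Track C: 63, 55, 47, 39, 31, 23 (subtracting 8 each time).
Track D: 27, 64, 125, 216, 343, 512 (perfect cubes starting at 3³).
Filling track B at index 4 by its rule yields 23.

23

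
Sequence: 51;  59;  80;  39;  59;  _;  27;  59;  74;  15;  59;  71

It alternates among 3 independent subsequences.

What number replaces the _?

Read the sequence 3 terms at a time; column i is its own pattern.
Subsequence A is 51, 39, 27, 15, which is arithmetic with common difference −12.
Subsequence B is 59, 59, 59, 59, which is constant 59.
Subsequence C is 80, ?, 74, 71, which is arithmetic, step −3.
The gap is subsequence C's term 2; the rule gives 77.

77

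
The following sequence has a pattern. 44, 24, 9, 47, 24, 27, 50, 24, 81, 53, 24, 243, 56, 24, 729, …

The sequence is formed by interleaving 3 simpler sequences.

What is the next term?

The terms cycle through 3 interleaved subsequences.
Track A: 44, 47, 50, 53, 56 — arithmetic, step +3.
Track B: 24, 24, 24, 24, 24 — always 24.
Track C: 9, 27, 81, 243, 729 — powers of 3.
Position 16 falls in track A as its term 6, giving 59.

59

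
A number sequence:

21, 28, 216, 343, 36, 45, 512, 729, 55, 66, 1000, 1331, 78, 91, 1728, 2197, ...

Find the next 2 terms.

105, 120

Reading positions in blocks of 4 reveals the pattern AABB — 2 tracks woven together.
Track A is 21, 28, 36, 45, 55, 66, 78, 91, which is triangular numbers n(n+1)/2 for n = 6, 7, ….
Track B is 216, 343, 512, 729, 1000, 1331, 1728, 2197, which is the cubes 6³, 7³, 8³, ….
The 17th slot belongs to track A; its 9th term is 105.
Position 18 → track A, term 10 = 120.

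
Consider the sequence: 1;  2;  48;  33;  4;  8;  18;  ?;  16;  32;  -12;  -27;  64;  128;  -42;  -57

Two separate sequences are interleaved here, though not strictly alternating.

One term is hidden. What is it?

Positions follow the repeating pattern AABB; grouping by letter gives 2 tracks.
Stream A: 1, 2, 4, 8, 16, 32, 64, 128. Powers 2^0, 2^1, 2^2, ….
Stream B: 48, 33, 18, ?, -12, -27, -42, -57. Arithmetic with common difference −15.
So the missing entry in stream B is 3.

3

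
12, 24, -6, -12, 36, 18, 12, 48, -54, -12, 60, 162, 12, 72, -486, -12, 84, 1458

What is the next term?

The terms cycle through 3 interleaved subsequences.
Track A is 12, -12, 12, -12, 12, -12, which is the oscillation 12·(−1)^(n+1).
Track B is 24, 36, 48, 60, 72, 84, which is arithmetic with common difference +12.
Track C is -6, 18, -54, 162, -486, 1458, which is a geometric progression (common ratio -3).
Term 19 comes from track A (its 7th entry): 12.

12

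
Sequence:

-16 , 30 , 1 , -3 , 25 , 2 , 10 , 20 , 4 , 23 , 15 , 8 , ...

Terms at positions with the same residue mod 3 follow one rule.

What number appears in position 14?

Taking every 3rd term gives 3 separate tracks.
Subsequence A: -16, -3, 10, 23 (adding 13 each time).
Subsequence B: 30, 25, 20, 15 (linear: a_n = 35 − 5·n).
Subsequence C: 1, 2, 4, 8 (powers of 2).
Term 14 comes from subsequence B (its 5th entry): 10.

10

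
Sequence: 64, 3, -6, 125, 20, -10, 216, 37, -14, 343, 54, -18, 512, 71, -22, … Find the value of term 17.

Read the sequence 3 terms at a time; column i is its own pattern.
Track A is 64, 125, 216, 343, 512, which is the cubes 4³, 5³, 6³, ….
Track B is 3, 20, 37, 54, 71, which is linear: a_n = -14 + 17·n.
Track C is -6, -10, -14, -18, -22, which is arithmetic, step −4.
Position 17 → track B, term 6 = 88.

88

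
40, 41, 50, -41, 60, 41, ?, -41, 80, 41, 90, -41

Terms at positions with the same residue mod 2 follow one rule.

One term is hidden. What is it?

70

Positions 1, 3, 5, … form one subsequence and positions 2, 4, 6, … form another.
Stream A: 40, 50, 60, ?, 80, 90 — linear: a_n = 30 + 10·n.
Stream B: 41, -41, 41, -41, 41, -41 — alternating ±41.
Stream A's pattern makes the blank 70.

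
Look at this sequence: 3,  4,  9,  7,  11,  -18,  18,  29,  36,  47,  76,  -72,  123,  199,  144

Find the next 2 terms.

Positions follow the repeating pattern AAB; grouping by letter gives 2 tracks.
Track A = 3, 4, 7, 11, 18, 29, 47, 76, 123, 199: a Fibonacci-like recurrence a_n = a_{n-1} + a_{n-2}.
Track B = 9, -18, 36, -72, 144: a geometric progression (common ratio -2).
The 16th slot belongs to track A; its 11th term is 322.
Position 17 falls in track A as its term 12, giving 521.

322, 521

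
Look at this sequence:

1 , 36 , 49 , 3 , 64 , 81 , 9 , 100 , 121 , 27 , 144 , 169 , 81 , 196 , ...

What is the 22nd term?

Reading positions in blocks of 3 reveals the pattern ABB — 2 tracks woven together.
Track A: 1, 3, 9, 27, 81 (successive powers of 3).
Track B: 36, 49, 64, 81, 100, 121, 144, 169, 196 (perfect squares starting at 6²).
Position 22 falls in track A as its term 8, giving 2187.

2187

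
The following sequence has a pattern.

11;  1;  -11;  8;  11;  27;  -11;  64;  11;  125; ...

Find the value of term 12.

216

The terms cycle through 2 interleaved subsequences.
Subsequence A is 11, -11, 11, -11, 11, which is oscillating between 11 and -11.
Subsequence B is 1, 8, 27, 64, 125, which is perfect cubes starting at 1³.
Position 12 → subsequence B, term 6 = 216.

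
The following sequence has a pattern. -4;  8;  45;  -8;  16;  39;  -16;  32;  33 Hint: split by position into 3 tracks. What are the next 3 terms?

-32, 64, 27

Taking every 3rd term gives 3 separate tracks.
Track A: -4, -8, -16. A geometric progression (common ratio 2).
Track B: 8, 16, 32. Powers of 2.
Track C: 45, 39, 33. Arithmetic, step −6.
The 10th slot belongs to track A; its 4th term is -32.
Term 11 comes from track B (its 4th entry): 64.
Position 12 → track C, term 4 = 27.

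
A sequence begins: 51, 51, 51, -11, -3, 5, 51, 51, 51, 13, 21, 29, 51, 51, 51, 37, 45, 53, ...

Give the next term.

51

Positions follow the repeating pattern AAABBB; grouping by letter gives 2 tracks.
Stream A is 51, 51, 51, 51, 51, 51, 51, 51, 51, which is always 51.
Stream B is -11, -3, 5, 13, 21, 29, 37, 45, 53, which is linear: a_n = -19 + 8·n.
Position 19 falls in stream A as its term 10, giving 51.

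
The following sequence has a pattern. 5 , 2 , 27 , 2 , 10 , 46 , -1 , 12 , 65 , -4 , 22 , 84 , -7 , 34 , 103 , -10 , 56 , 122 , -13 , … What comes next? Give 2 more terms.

90, 141

Taking every 3rd term gives 3 separate tracks.
Track A is 5, 2, -1, -4, -7, -10, -13, which is arithmetic with common difference −3.
Track B is 2, 10, 12, 22, 34, 56, which is a Fibonacci-like recurrence a_n = a_{n-1} + a_{n-2}.
Track C is 27, 46, 65, 84, 103, 122, which is arithmetic, step +19.
Term 20 comes from track B (its 7th entry): 90.
Position 21 falls in track C as its term 7, giving 141.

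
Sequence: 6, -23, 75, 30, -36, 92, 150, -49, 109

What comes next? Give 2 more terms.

750, -62

Split by position mod 3 into 3 tracks.
Track A: 6, 30, 150 (geometric with ratio 5).
Track B: -23, -36, -49 (linear: a_n = -10 − 13·n).
Track C: 75, 92, 109 (arithmetic with common difference +17).
The 10th slot belongs to track A; its 4th term is 750.
The 11th slot belongs to track B; its 4th term is -62.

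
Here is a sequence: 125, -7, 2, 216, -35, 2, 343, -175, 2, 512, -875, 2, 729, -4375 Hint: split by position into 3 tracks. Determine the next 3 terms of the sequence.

Split by position mod 3: positions 1, 4, 7, … form one track, and each other residue class forms its own.
Subsequence A is 125, 216, 343, 512, 729, which is perfect cubes starting at 5³.
Subsequence B is -7, -35, -175, -875, -4375, which is geometric, ×5 each step.
Subsequence C is 2, 2, 2, 2, which is constant 2.
Position 15 → subsequence C, term 5 = 2.
Position 16 falls in subsequence A as its term 6, giving 1000.
Position 17 falls in subsequence B as its term 6, giving -21875.

2, 1000, -21875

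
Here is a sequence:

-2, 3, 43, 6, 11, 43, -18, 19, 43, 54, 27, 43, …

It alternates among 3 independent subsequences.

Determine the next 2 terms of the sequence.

-162, 35

The terms cycle through 3 interleaved subsequences.
Track A: -2, 6, -18, 54 (geometric, ×-3 each step).
Track B: 3, 11, 19, 27 (arithmetic with common difference +8).
Track C: 43, 43, 43, 43 (constant 43).
Position 13 falls in track A as its term 5, giving -162.
Position 14 falls in track B as its term 5, giving 35.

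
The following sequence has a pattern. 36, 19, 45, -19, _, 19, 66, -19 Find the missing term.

Odd-indexed and even-indexed terms follow separate rules.
Stream A: 36, 45, ?, 66 — triangular numbers starting at T_8.
Stream B: 19, -19, 19, -19 — oscillating between 19 and -19.
Filling stream A at index 3 by its rule yields 55.

55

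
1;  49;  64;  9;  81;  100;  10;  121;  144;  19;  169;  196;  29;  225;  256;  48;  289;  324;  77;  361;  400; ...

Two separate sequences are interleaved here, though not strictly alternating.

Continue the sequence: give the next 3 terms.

125, 441, 484

The slot pattern repeats as ABB (period 3), so there are 2 interleaved tracks.
Stream A = 1, 9, 10, 19, 29, 48, 77: a Fibonacci-like recurrence a_n = a_{n-1} + a_{n-2}.
Stream B = 49, 64, 81, 100, 121, 144, 169, 196, 225, 256, 289, 324, 361, 400: consecutive squares n² from n = 7.
Position 22 → stream A, term 8 = 125.
The 23rd slot belongs to stream B; its 15th term is 441.
Term 24 comes from stream B (its 16th entry): 484.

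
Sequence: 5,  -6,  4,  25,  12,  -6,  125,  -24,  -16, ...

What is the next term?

625

Split by position mod 3: positions 1, 4, 7, … form one track, and each other residue class forms its own.
Subsequence A: 5, 25, 125. Powers of 5.
Subsequence B: -6, 12, -24. Geometric, ×-2 each step.
Subsequence C: 4, -6, -16. Subtracting 10 each time.
Position 10 falls in subsequence A as its term 4, giving 625.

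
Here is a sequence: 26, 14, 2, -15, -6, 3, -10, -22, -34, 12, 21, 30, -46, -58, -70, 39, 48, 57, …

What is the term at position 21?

-106

The slot pattern repeats as AAABBB (period 6), so there are 2 interleaved tracks.
Track A is 26, 14, 2, -10, -22, -34, -46, -58, -70, which is subtracting 12 each time.
Track B is -15, -6, 3, 12, 21, 30, 39, 48, 57, which is adding 9 each time.
The 21st slot belongs to track A; its 12th term is -106.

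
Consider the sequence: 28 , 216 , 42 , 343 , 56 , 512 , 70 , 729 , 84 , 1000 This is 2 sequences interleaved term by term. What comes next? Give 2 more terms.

98, 1331

Odd-indexed and even-indexed terms follow separate rules.
Track A is 28, 42, 56, 70, 84, which is adding 14 each time.
Track B is 216, 343, 512, 729, 1000, which is the cubes 6³, 7³, 8³, ….
The 11th slot belongs to track A; its 6th term is 98.
Position 12 falls in track B as its term 6, giving 1331.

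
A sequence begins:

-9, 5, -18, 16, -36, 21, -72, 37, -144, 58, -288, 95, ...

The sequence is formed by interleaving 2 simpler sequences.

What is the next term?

Odd-indexed and even-indexed terms follow separate rules.
Track A: -9, -18, -36, -72, -144, -288 (geometric, ×2 each step).
Track B: 5, 16, 21, 37, 58, 95 (Fibonacci-style (each term is the sum of the two before it)).
The 13th slot belongs to track A; its 7th term is -576.

-576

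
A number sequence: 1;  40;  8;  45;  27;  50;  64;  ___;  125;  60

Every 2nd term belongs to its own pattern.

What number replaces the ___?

55

Positions 1, 3, 5, … form one subsequence and positions 2, 4, 6, … form another.
Track A: 1, 8, 27, 64, 125. The cubes 1³, 2³, 3³, ….
Track B: 40, 45, 50, ?, 60. Linear: a_n = 35 + 5·n.
The gap is track B's term 4; the rule gives 55.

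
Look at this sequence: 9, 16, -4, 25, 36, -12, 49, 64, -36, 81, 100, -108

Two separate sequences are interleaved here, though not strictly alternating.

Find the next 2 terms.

121, 144

Reading positions in blocks of 3 reveals the pattern AAB — 2 tracks woven together.
Stream A: 9, 16, 25, 36, 49, 64, 81, 100 (the squares 3², 4², 5², …).
Stream B: -4, -12, -36, -108 (geometric with ratio 3).
The 13th slot belongs to stream A; its 9th term is 121.
Term 14 comes from stream A (its 10th entry): 144.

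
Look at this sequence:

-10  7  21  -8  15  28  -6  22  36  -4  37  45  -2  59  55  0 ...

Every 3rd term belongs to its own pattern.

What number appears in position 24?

Split by position mod 3: positions 1, 4, 7, … form one track, and each other residue class forms its own.
Track A = -10, -8, -6, -4, -2, 0: arithmetic with common difference +2.
Track B = 7, 15, 22, 37, 59: each term equals the sum of the previous two.
Track C = 21, 28, 36, 45, 55: the triangular numbers T_6, T_7, ….
Position 24 falls in track C as its term 8, giving 91.

91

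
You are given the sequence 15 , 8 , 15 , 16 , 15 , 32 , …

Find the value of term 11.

Odd-indexed and even-indexed terms follow separate rules.
Track A: 15, 15, 15 — the constant sequence 15.
Track B: 8, 16, 32 — powers 2^3, 2^4, 2^5, ….
Position 11 → track A, term 6 = 15.

15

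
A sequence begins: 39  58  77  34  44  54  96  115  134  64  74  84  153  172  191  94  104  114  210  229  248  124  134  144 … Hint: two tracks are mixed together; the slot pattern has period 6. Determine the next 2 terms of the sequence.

The slot pattern repeats as AAABBB (period 6), so there are 2 interleaved tracks.
Subsequence A: 39, 58, 77, 96, 115, 134, 153, 172, 191, 210, 229, 248 — arithmetic, step +19.
Subsequence B: 34, 44, 54, 64, 74, 84, 94, 104, 114, 124, 134, 144 — arithmetic, step +10.
Position 25 falls in subsequence A as its term 13, giving 267.
The 26th slot belongs to subsequence A; its 14th term is 286.

267, 286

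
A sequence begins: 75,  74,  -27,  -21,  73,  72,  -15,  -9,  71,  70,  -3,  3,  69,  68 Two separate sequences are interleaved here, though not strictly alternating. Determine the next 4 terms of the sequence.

9, 15, 67, 66

Positions follow the repeating pattern AABB; grouping by letter gives 2 tracks.
Stream A = 75, 74, 73, 72, 71, 70, 69, 68: arithmetic, step −1.
Stream B = -27, -21, -15, -9, -3, 3: adding 6 each time.
The 15th slot belongs to stream B; its 7th term is 9.
Position 16 falls in stream B as its term 8, giving 15.
Position 17 falls in stream A as its term 9, giving 67.
The 18th slot belongs to stream A; its 10th term is 66.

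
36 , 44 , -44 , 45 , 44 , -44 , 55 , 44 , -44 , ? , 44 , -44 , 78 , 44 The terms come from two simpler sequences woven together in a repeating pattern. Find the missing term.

Positions follow the repeating pattern ABB; grouping by letter gives 2 tracks.
Stream A: 36, 45, 55, ?, 78 (triangular numbers n(n+1)/2 for n = 8, 9, …).
Stream B: 44, -44, 44, -44, 44, -44, 44, -44, 44 (the oscillation 44·(−1)^(n+1)).
The gap is stream A's term 4; the rule gives 66.

66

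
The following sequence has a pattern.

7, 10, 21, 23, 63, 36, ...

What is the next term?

Positions 1, 3, 5, … form one subsequence and positions 2, 4, 6, … form another.
Stream A = 7, 21, 63: a geometric progression (common ratio 3).
Stream B = 10, 23, 36: linear: a_n = -3 + 13·n.
Term 7 comes from stream A (its 4th entry): 189.

189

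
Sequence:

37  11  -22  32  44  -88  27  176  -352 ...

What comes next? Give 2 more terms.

Positions follow the repeating pattern ABB; grouping by letter gives 2 tracks.
Track A: 37, 32, 27 — arithmetic with common difference −5.
Track B: 11, -22, 44, -88, 176, -352 — geometric, ×-2 each step.
Position 10 → track A, term 4 = 22.
Position 11 → track B, term 7 = 704.

22, 704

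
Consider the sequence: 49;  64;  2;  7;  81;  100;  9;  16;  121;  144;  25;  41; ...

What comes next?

Reading positions in blocks of 4 reveals the pattern AABB — 2 tracks woven together.
Track A: 49, 64, 81, 100, 121, 144. Consecutive squares n² from n = 7.
Track B: 2, 7, 9, 16, 25, 41. Fibonacci-style (each term is the sum of the two before it).
Position 13 → track A, term 7 = 169.

169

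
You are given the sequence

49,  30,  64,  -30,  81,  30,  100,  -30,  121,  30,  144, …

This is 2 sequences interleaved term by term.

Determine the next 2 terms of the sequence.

Positions 1, 3, 5, … form one subsequence and positions 2, 4, 6, … form another.
Track A: 49, 64, 81, 100, 121, 144. Perfect squares starting at 7².
Track B: 30, -30, 30, -30, 30. Oscillating between 30 and -30.
The 12th slot belongs to track B; its 6th term is -30.
Term 13 comes from track A (its 7th entry): 169.

-30, 169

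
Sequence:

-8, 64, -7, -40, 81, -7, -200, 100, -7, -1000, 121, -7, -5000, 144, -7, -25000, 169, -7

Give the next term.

-125000

Read the sequence 3 terms at a time; column i is its own pattern.
Subsequence A: -8, -40, -200, -1000, -5000, -25000 (geometric, ×5 each step).
Subsequence B: 64, 81, 100, 121, 144, 169 (the squares 8², 9², 10², …).
Subsequence C: -7, -7, -7, -7, -7, -7 (the constant sequence -7).
Position 19 → subsequence A, term 7 = -125000.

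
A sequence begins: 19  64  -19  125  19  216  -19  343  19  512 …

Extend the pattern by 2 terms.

Split by position mod 2 into 2 tracks.
Track A: 19, -19, 19, -19, 19 — oscillating between 19 and -19.
Track B: 64, 125, 216, 343, 512 — consecutive cubes n³ from n = 4.
Position 11 → track A, term 6 = -19.
Position 12 → track B, term 6 = 729.

-19, 729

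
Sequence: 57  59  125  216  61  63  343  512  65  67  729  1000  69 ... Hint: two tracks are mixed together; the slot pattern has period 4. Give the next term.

The slot pattern repeats as AABB (period 4), so there are 2 interleaved tracks.
Subsequence A: 57, 59, 61, 63, 65, 67, 69 — arithmetic with common difference +2.
Subsequence B: 125, 216, 343, 512, 729, 1000 — consecutive cubes n³ from n = 5.
Position 14 → subsequence A, term 8 = 71.

71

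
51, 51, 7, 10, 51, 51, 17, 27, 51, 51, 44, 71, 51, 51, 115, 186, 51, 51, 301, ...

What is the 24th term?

The slot pattern repeats as AABB (period 4), so there are 2 interleaved tracks.
Track A: 51, 51, 51, 51, 51, 51, 51, 51, 51, 51. Always 51.
Track B: 7, 10, 17, 27, 44, 71, 115, 186, 301. Each term equals the sum of the previous two.
The 24th slot belongs to track B; its 12th term is 1275.

1275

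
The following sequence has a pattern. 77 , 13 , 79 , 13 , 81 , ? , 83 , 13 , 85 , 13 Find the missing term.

Split by position mod 2 into 2 tracks.
Stream A = 77, 79, 81, 83, 85: adding 2 each time.
Stream B = 13, 13, ?, 13, 13: the constant sequence 13.
So the missing entry in stream B is 13.

13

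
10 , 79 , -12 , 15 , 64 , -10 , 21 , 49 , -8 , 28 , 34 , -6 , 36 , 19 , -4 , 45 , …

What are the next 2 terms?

4, -2

Taking every 3rd term gives 3 separate tracks.
Stream A: 10, 15, 21, 28, 36, 45 (triangular numbers n(n+1)/2 for n = 4, 5, …).
Stream B: 79, 64, 49, 34, 19 (linear: a_n = 94 − 15·n).
Stream C: -12, -10, -8, -6, -4 (adding 2 each time).
Position 17 falls in stream B as its term 6, giving 4.
The 18th slot belongs to stream C; its 6th term is -2.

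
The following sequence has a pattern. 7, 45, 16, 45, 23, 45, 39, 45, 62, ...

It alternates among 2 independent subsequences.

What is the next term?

45

Odd-indexed and even-indexed terms follow separate rules.
Track A: 7, 16, 23, 39, 62 (Fibonacci-style (each term is the sum of the two before it)).
Track B: 45, 45, 45, 45 (constant 45).
Term 10 comes from track B (its 5th entry): 45.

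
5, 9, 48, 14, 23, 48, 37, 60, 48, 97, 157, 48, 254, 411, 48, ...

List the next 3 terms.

The slot pattern repeats as AAB (period 3), so there are 2 interleaved tracks.
Track A = 5, 9, 14, 23, 37, 60, 97, 157, 254, 411: a Fibonacci-like recurrence a_n = a_{n-1} + a_{n-2}.
Track B = 48, 48, 48, 48, 48: always 48.
Position 16 falls in track A as its term 11, giving 665.
The 17th slot belongs to track A; its 12th term is 1076.
The 18th slot belongs to track B; its 6th term is 48.

665, 1076, 48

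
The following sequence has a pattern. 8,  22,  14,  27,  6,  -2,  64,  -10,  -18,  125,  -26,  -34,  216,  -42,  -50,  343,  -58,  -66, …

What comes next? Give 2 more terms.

512, -74

Positions follow the repeating pattern ABB; grouping by letter gives 2 tracks.
Stream A: 8, 27, 64, 125, 216, 343 (consecutive cubes n³ from n = 2).
Stream B: 22, 14, 6, -2, -10, -18, -26, -34, -42, -50, -58, -66 (subtracting 8 each time).
Position 19 falls in stream A as its term 7, giving 512.
Term 20 comes from stream B (its 13th entry): -74.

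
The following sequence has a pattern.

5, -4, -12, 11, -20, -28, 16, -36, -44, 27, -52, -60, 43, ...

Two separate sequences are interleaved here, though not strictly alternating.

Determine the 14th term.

-68

Positions follow the repeating pattern ABB; grouping by letter gives 2 tracks.
Track A: 5, 11, 16, 27, 43 — each term equals the sum of the previous two.
Track B: -4, -12, -20, -28, -36, -44, -52, -60 — linear: a_n = 4 − 8·n.
Position 14 → track B, term 9 = -68.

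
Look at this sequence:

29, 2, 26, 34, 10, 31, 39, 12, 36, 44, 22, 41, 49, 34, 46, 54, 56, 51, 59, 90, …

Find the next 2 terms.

Split by position mod 3 into 3 tracks.
Track A: 29, 34, 39, 44, 49, 54, 59 (adding 5 each time).
Track B: 2, 10, 12, 22, 34, 56, 90 (each term equals the sum of the previous two).
Track C: 26, 31, 36, 41, 46, 51 (linear: a_n = 21 + 5·n).
The 21st slot belongs to track C; its 7th term is 56.
Position 22 → track A, term 8 = 64.

56, 64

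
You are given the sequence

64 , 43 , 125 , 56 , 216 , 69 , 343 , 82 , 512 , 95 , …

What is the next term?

Taking every 2nd term gives 2 separate tracks.
Track A: 64, 125, 216, 343, 512 (consecutive cubes n³ from n = 4).
Track B: 43, 56, 69, 82, 95 (arithmetic, step +13).
Position 11 falls in track A as its term 6, giving 729.

729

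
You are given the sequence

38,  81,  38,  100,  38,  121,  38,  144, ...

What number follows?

38

Split by position mod 2 into 2 tracks.
Stream A: 38, 38, 38, 38 — the constant sequence 38.
Stream B: 81, 100, 121, 144 — consecutive squares n² from n = 9.
The 9th slot belongs to stream A; its 5th term is 38.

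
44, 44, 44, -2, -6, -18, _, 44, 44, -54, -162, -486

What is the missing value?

44

Reading positions in blocks of 6 reveals the pattern AAABBB — 2 tracks woven together.
Track A: 44, 44, 44, ?, 44, 44 (always 44).
Track B: -2, -6, -18, -54, -162, -486 (geometric with ratio 3).
Track A's pattern makes the blank 44.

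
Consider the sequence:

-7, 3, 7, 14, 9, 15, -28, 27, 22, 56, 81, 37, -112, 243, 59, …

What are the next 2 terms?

Taking every 3rd term gives 3 separate tracks.
Subsequence A: -7, 14, -28, 56, -112 — geometric, ×-2 each step.
Subsequence B: 3, 9, 27, 81, 243 — powers 3^1, 3^2, 3^3, ….
Subsequence C: 7, 15, 22, 37, 59 — each term equals the sum of the previous two.
Position 16 → subsequence A, term 6 = 224.
The 17th slot belongs to subsequence B; its 6th term is 729.

224, 729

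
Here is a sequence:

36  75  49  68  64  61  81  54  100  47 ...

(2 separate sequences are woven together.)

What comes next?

121

Positions 1, 3, 5, … form one subsequence and positions 2, 4, 6, … form another.
Track A is 36, 49, 64, 81, 100, which is perfect squares starting at 6².
Track B is 75, 68, 61, 54, 47, which is linear: a_n = 82 − 7·n.
Position 11 falls in track A as its term 6, giving 121.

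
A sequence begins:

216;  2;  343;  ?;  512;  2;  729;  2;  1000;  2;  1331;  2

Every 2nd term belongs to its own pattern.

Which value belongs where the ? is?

2

Positions 1, 3, 5, … form one subsequence and positions 2, 4, 6, … form another.
Subsequence A = 216, 343, 512, 729, 1000, 1331: consecutive cubes n³ from n = 6.
Subsequence B = 2, ?, 2, 2, 2, 2: constant 2.
Subsequence B's pattern makes the blank 2.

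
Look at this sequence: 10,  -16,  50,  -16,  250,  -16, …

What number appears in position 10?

-16

Taking every 2nd term gives 2 separate tracks.
Track A is 10, 50, 250, which is a geometric progression (common ratio 5).
Track B is -16, -16, -16, which is always -16.
The 10th slot belongs to track B; its 5th term is -16.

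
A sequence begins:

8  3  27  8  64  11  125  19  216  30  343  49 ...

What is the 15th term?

Taking every 2nd term gives 2 separate tracks.
Subsequence A: 8, 27, 64, 125, 216, 343 — consecutive cubes n³ from n = 2.
Subsequence B: 3, 8, 11, 19, 30, 49 — each term equals the sum of the previous two.
Position 15 falls in subsequence A as its term 8, giving 729.

729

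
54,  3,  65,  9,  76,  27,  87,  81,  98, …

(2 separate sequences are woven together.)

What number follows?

243

The terms cycle through 2 interleaved subsequences.
Track A is 54, 65, 76, 87, 98, which is adding 11 each time.
Track B is 3, 9, 27, 81, which is powers 3^1, 3^2, 3^3, ….
Position 10 → track B, term 5 = 243.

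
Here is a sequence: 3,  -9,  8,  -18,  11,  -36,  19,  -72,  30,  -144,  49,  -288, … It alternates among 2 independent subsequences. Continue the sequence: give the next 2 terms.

Split by position mod 2 into 2 tracks.
Track A: 3, 8, 11, 19, 30, 49 — a Fibonacci-like recurrence a_n = a_{n-1} + a_{n-2}.
Track B: -9, -18, -36, -72, -144, -288 — a geometric progression (common ratio 2).
The 13th slot belongs to track A; its 7th term is 79.
Position 14 → track B, term 7 = -576.

79, -576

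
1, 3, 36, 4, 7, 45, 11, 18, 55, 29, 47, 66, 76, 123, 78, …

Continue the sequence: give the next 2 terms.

199, 322

Reading positions in blocks of 3 reveals the pattern AAB — 2 tracks woven together.
Track A is 1, 3, 4, 7, 11, 18, 29, 47, 76, 123, which is each term equals the sum of the previous two.
Track B is 36, 45, 55, 66, 78, which is the triangular numbers T_8, T_9, ….
Position 16 falls in track A as its term 11, giving 199.
The 17th slot belongs to track A; its 12th term is 322.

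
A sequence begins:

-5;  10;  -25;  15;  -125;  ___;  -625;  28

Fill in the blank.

Taking every 2nd term gives 2 separate tracks.
Track A is -5, -25, -125, -625, which is a geometric progression (common ratio 5).
Track B is 10, 15, ?, 28, which is triangular numbers n(n+1)/2 for n = 4, 5, ….
The gap is track B's term 3; the rule gives 21.

21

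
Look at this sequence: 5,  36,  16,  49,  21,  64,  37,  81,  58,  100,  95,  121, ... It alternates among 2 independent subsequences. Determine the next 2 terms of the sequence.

Split by position mod 2 into 2 tracks.
Subsequence A: 5, 16, 21, 37, 58, 95 — a Fibonacci-like recurrence a_n = a_{n-1} + a_{n-2}.
Subsequence B: 36, 49, 64, 81, 100, 121 — the squares 6², 7², 8², ….
Term 13 comes from subsequence A (its 7th entry): 153.
Position 14 falls in subsequence B as its term 7, giving 144.

153, 144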